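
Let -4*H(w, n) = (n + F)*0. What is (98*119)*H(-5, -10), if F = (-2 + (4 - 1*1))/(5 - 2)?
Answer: 0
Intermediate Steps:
F = ⅓ (F = (-2 + (4 - 1))/3 = (-2 + 3)*(⅓) = 1*(⅓) = ⅓ ≈ 0.33333)
H(w, n) = 0 (H(w, n) = -(n + ⅓)*0/4 = -(⅓ + n)*0/4 = -¼*0 = 0)
(98*119)*H(-5, -10) = (98*119)*0 = 11662*0 = 0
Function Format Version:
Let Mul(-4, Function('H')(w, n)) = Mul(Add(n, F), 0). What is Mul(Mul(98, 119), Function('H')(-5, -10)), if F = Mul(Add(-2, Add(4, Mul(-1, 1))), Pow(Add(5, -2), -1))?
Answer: 0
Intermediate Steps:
F = Rational(1, 3) (F = Mul(Add(-2, Add(4, -1)), Pow(3, -1)) = Mul(Add(-2, 3), Rational(1, 3)) = Mul(1, Rational(1, 3)) = Rational(1, 3) ≈ 0.33333)
Function('H')(w, n) = 0 (Function('H')(w, n) = Mul(Rational(-1, 4), Mul(Add(n, Rational(1, 3)), 0)) = Mul(Rational(-1, 4), Mul(Add(Rational(1, 3), n), 0)) = Mul(Rational(-1, 4), 0) = 0)
Mul(Mul(98, 119), Function('H')(-5, -10)) = Mul(Mul(98, 119), 0) = Mul(11662, 0) = 0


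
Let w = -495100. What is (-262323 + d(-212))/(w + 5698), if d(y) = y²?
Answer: 11441/25758 ≈ 0.44417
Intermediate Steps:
(-262323 + d(-212))/(w + 5698) = (-262323 + (-212)²)/(-495100 + 5698) = (-262323 + 44944)/(-489402) = -217379*(-1/489402) = 11441/25758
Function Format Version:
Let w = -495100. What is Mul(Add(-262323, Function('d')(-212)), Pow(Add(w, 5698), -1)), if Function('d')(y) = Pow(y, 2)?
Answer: Rational(11441, 25758) ≈ 0.44417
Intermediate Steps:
Mul(Add(-262323, Function('d')(-212)), Pow(Add(w, 5698), -1)) = Mul(Add(-262323, Pow(-212, 2)), Pow(Add(-495100, 5698), -1)) = Mul(Add(-262323, 44944), Pow(-489402, -1)) = Mul(-217379, Rational(-1, 489402)) = Rational(11441, 25758)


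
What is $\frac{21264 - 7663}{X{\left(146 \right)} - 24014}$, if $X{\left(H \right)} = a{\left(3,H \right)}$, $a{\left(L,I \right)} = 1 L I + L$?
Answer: $- \frac{13601}{23573} \approx -0.57697$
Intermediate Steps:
$a{\left(L,I \right)} = L + I L$ ($a{\left(L,I \right)} = L I + L = I L + L = L + I L$)
$X{\left(H \right)} = 3 + 3 H$ ($X{\left(H \right)} = 3 \left(1 + H\right) = 3 + 3 H$)
$\frac{21264 - 7663}{X{\left(146 \right)} - 24014} = \frac{21264 - 7663}{\left(3 + 3 \cdot 146\right) - 24014} = \frac{13601}{\left(3 + 438\right) - 24014} = \frac{13601}{441 - 24014} = \frac{13601}{-23573} = 13601 \left(- \frac{1}{23573}\right) = - \frac{13601}{23573}$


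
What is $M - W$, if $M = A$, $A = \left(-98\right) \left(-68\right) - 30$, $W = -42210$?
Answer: $48844$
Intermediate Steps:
$A = 6634$ ($A = 6664 - 30 = 6634$)
$M = 6634$
$M - W = 6634 - -42210 = 6634 + 42210 = 48844$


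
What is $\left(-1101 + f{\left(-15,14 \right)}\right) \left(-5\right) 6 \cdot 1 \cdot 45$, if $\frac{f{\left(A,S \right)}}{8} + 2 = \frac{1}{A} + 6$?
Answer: $1443870$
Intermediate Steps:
$f{\left(A,S \right)} = 32 + \frac{8}{A}$ ($f{\left(A,S \right)} = -16 + 8 \left(\frac{1}{A} + 6\right) = -16 + 8 \left(6 + \frac{1}{A}\right) = -16 + \left(48 + \frac{8}{A}\right) = 32 + \frac{8}{A}$)
$\left(-1101 + f{\left(-15,14 \right)}\right) \left(-5\right) 6 \cdot 1 \cdot 45 = \left(-1101 + \left(32 + \frac{8}{-15}\right)\right) \left(-5\right) 6 \cdot 1 \cdot 45 = \left(-1101 + \left(32 + 8 \left(- \frac{1}{15}\right)\right)\right) \left(-30\right) 1 \cdot 45 = \left(-1101 + \left(32 - \frac{8}{15}\right)\right) \left(\left(-30\right) 45\right) = \left(-1101 + \frac{472}{15}\right) \left(-1350\right) = \left(- \frac{16043}{15}\right) \left(-1350\right) = 1443870$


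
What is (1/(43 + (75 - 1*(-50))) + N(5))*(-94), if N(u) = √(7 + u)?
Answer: -47/84 - 188*√3 ≈ -326.19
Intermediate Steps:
(1/(43 + (75 - 1*(-50))) + N(5))*(-94) = (1/(43 + (75 - 1*(-50))) + √(7 + 5))*(-94) = (1/(43 + (75 + 50)) + √12)*(-94) = (1/(43 + 125) + 2*√3)*(-94) = (1/168 + 2*√3)*(-94) = -47/84 - 188*√3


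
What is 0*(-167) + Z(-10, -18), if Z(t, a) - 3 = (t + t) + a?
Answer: -35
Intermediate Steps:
Z(t, a) = 3 + a + 2*t (Z(t, a) = 3 + ((t + t) + a) = 3 + (2*t + a) = 3 + (a + 2*t) = 3 + a + 2*t)
0*(-167) + Z(-10, -18) = 0*(-167) + (3 - 18 + 2*(-10)) = 0 + (3 - 18 - 20) = 0 - 35 = -35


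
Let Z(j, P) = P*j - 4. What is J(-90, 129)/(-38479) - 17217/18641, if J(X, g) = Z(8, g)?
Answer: -97379413/102469577 ≈ -0.95033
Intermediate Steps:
Z(j, P) = -4 + P*j
J(X, g) = -4 + 8*g (J(X, g) = -4 + g*8 = -4 + 8*g)
J(-90, 129)/(-38479) - 17217/18641 = (-4 + 8*129)/(-38479) - 17217/18641 = (-4 + 1032)*(-1/38479) - 17217*1/18641 = 1028*(-1/38479) - 17217/18641 = -1028/38479 - 17217/18641 = -97379413/102469577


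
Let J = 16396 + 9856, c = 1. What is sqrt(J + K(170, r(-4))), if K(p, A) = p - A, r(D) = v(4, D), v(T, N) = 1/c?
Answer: sqrt(26421) ≈ 162.55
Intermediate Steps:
v(T, N) = 1 (v(T, N) = 1/1 = 1)
J = 26252
r(D) = 1
sqrt(J + K(170, r(-4))) = sqrt(26252 + (170 - 1*1)) = sqrt(26252 + (170 - 1)) = sqrt(26252 + 169) = sqrt(26421)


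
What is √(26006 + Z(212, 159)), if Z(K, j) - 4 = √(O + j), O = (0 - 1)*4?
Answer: √(26010 + √155) ≈ 161.31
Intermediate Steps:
O = -4 (O = -1*4 = -4)
Z(K, j) = 4 + √(-4 + j)
√(26006 + Z(212, 159)) = √(26006 + (4 + √(-4 + 159))) = √(26006 + (4 + √155)) = √(26010 + √155)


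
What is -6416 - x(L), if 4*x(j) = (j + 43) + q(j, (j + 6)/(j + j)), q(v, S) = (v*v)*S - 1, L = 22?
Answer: -6509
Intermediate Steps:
q(v, S) = -1 + S*v**2 (q(v, S) = v**2*S - 1 = S*v**2 - 1 = -1 + S*v**2)
x(j) = 21/2 + j/4 + j*(6 + j)/8 (x(j) = ((j + 43) + (-1 + ((j + 6)/(j + j))*j**2))/4 = ((43 + j) + (-1 + ((6 + j)/((2*j)))*j**2))/4 = ((43 + j) + (-1 + ((6 + j)*(1/(2*j)))*j**2))/4 = ((43 + j) + (-1 + ((6 + j)/(2*j))*j**2))/4 = ((43 + j) + (-1 + j*(6 + j)/2))/4 = (42 + j + j*(6 + j)/2)/4 = 21/2 + j/4 + j*(6 + j)/8)
-6416 - x(L) = -6416 - (21/2 + 22 + (1/8)*22**2) = -6416 - (21/2 + 22 + (1/8)*484) = -6416 - (21/2 + 22 + 121/2) = -6416 - 1*93 = -6416 - 93 = -6509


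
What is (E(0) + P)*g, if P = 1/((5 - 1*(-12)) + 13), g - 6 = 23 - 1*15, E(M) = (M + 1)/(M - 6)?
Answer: -28/15 ≈ -1.8667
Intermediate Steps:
E(M) = (1 + M)/(-6 + M)
g = 14 (g = 6 + (23 - 1*15) = 6 + (23 - 15) = 6 + 8 = 14)
P = 1/30 (P = 1/((5 + 12) + 13) = 1/(17 + 13) = 1/30 ≈ 0.033333)
(E(0) + P)*g = ((1 + 0)/(-6 + 0) + 1/30)*14 = (1/(-6) + 1/30)*14 = (-⅙*1 + 1/30)*14 = (-⅙ + 1/30)*14 = -2/15*14 = -28/15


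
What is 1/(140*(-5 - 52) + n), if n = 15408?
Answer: 1/7428 ≈ 0.00013463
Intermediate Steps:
1/(140*(-5 - 52) + n) = 1/(140*(-5 - 52) + 15408) = 1/(140*(-57) + 15408) = 1/(-7980 + 15408) = 1/7428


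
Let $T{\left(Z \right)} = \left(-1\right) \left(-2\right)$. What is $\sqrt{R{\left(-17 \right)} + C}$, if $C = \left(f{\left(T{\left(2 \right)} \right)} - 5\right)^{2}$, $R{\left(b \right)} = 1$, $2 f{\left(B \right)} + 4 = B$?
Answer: $\sqrt{37} \approx 6.0828$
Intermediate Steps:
$T{\left(Z \right)} = 2$
$f{\left(B \right)} = -2 + \frac{B}{2}$
$C = 36$ ($C = \left(\left(-2 + \frac{1}{2} \cdot 2\right) - 5\right)^{2} = \left(\left(-2 + 1\right) - 5\right)^{2} = \left(-1 - 5\right)^{2} = \left(-6\right)^{2} = 36$)
$\sqrt{R{\left(-17 \right)} + C} = \sqrt{1 + 36} = \sqrt{37}$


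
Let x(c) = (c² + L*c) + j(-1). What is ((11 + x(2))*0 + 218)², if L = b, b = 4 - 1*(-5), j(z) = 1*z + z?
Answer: 47524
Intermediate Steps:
j(z) = 2*z (j(z) = z + z = 2*z)
b = 9 (b = 4 + 5 = 9)
L = 9
x(c) = -2 + c² + 9*c (x(c) = (c² + 9*c) + 2*(-1) = (c² + 9*c) - 2 = -2 + c² + 9*c)
((11 + x(2))*0 + 218)² = ((11 + (-2 + 2² + 9*2))*0 + 218)² = ((11 + (-2 + 4 + 18))*0 + 218)² = ((11 + 20)*0 + 218)² = (31*0 + 218)² = (0 + 218)² = 218² = 47524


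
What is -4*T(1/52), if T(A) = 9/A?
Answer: -1872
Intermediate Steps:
-4*T(1/52) = -36/(1/52) = -36/1/52 = -36*52 = -4*468 = -1872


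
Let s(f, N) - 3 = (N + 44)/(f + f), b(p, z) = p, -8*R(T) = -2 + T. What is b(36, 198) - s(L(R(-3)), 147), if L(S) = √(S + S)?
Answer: 33 - 191*√5/5 ≈ -52.418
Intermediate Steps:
R(T) = ¼ - T/8 (R(T) = -(-2 + T)/8 = ¼ - T/8)
L(S) = √2*√S (L(S) = √(2*S) = √2*√S)
s(f, N) = 3 + (44 + N)/(2*f) (s(f, N) = 3 + (N + 44)/(f + f) = 3 + (44 + N)/((2*f)) = 3 + (44 + N)*(1/(2*f)) = 3 + (44 + N)/(2*f))
b(36, 198) - s(L(R(-3)), 147) = 36 - (44 + 147 + 6*(√2*√(¼ - ⅛*(-3))))/(2*(√2*√(¼ - ⅛*(-3)))) = 36 - (44 + 147 + 6*(√2*√(¼ + 3/8)))/(2*(√2*√(¼ + 3/8))) = 36 - (44 + 147 + 6*(√2*√(5/8)))/(2*(√2*√(5/8))) = 36 - (44 + 147 + 6*(√2*(√10/4)))/(2*(√2*(√10/4))) = 36 - (44 + 147 + 6*(√5/2))/(2*(√5/2)) = 36 - 2*√5/5*(44 + 147 + 3*√5)/2 = 36 - 2*√5/5*(191 + 3*√5)/2 = 36 - √5*(191 + 3*√5)/5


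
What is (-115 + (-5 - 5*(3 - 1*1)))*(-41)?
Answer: 5330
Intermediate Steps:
(-115 + (-5 - 5*(3 - 1*1)))*(-41) = (-115 + (-5 - 5*(3 - 1)))*(-41) = (-115 + (-5 - 5*2))*(-41) = (-115 + (-5 - 10))*(-41) = (-115 - 15)*(-41) = -130*(-41) = 5330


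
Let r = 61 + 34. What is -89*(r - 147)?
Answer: 4628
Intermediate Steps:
r = 95
-89*(r - 147) = -89*(95 - 147) = -89*(-52) = 4628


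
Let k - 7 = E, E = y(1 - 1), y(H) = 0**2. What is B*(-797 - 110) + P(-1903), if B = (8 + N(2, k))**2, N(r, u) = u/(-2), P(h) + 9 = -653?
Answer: -76115/4 ≈ -19029.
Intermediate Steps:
P(h) = -662 (P(h) = -9 - 653 = -662)
y(H) = 0
E = 0
k = 7 (k = 7 + 0 = 7)
N(r, u) = -u/2 (N(r, u) = u*(-1/2) = -u/2)
B = 81/4 (B = (8 - 1/2*7)**2 = (8 - 7/2)**2 = (9/2)**2 = 81/4 ≈ 20.250)
B*(-797 - 110) + P(-1903) = 81*(-797 - 110)/4 - 662 = (81/4)*(-907) - 662 = -73467/4 - 662 = -76115/4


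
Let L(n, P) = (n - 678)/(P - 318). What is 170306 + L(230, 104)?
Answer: 18222966/107 ≈ 1.7031e+5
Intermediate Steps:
L(n, P) = (-678 + n)/(-318 + P)
170306 + L(230, 104) = 170306 + (-678 + 230)/(-318 + 104) = 170306 - 448/(-214) = 170306 - 1/214*(-448) = 170306 + 224/107 = 18222966/107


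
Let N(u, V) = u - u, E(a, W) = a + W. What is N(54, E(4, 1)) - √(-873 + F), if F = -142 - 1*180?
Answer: -I*√1195 ≈ -34.569*I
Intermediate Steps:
E(a, W) = W + a
N(u, V) = 0
F = -322 (F = -142 - 180 = -322)
N(54, E(4, 1)) - √(-873 + F) = 0 - √(-873 - 322) = 0 - √(-1195) = 0 - I*√1195 = -I*√1195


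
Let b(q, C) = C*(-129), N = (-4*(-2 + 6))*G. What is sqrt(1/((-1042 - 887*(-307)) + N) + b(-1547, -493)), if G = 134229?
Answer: 2*sqrt(55979124005837794)/1876397 ≈ 252.18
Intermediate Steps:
N = -2147664 (N = -4*(-2 + 6)*134229 = -4*4*134229 = -16*134229 = -2147664)
b(q, C) = -129*C
sqrt(1/((-1042 - 887*(-307)) + N) + b(-1547, -493)) = sqrt(1/((-1042 - 887*(-307)) - 2147664) - 129*(-493)) = sqrt(1/((-1042 + 272309) - 2147664) + 63597) = sqrt(1/(271267 - 2147664) + 63597) = sqrt(1/(-1876397) + 63597) = sqrt(-1/1876397 + 63597) = sqrt(119333220008/1876397) = 2*sqrt(55979124005837794)/1876397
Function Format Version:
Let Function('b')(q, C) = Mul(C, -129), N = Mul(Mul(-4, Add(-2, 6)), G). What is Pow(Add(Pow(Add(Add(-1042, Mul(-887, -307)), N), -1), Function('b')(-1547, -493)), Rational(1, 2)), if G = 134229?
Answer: Mul(Rational(2, 1876397), Pow(55979124005837794, Rational(1, 2))) ≈ 252.18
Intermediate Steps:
N = -2147664 (N = Mul(Mul(-4, Add(-2, 6)), 134229) = Mul(Mul(-4, 4), 134229) = Mul(-16, 134229) = -2147664)
Function('b')(q, C) = Mul(-129, C)
Pow(Add(Pow(Add(Add(-1042, Mul(-887, -307)), N), -1), Function('b')(-1547, -493)), Rational(1, 2)) = Pow(Add(Pow(Add(Add(-1042, Mul(-887, -307)), -2147664), -1), Mul(-129, -493)), Rational(1, 2)) = Pow(Add(Pow(Add(Add(-1042, 272309), -2147664), -1), 63597), Rational(1, 2)) = Pow(Add(Pow(Add(271267, -2147664), -1), 63597), Rational(1, 2)) = Pow(Add(Pow(-1876397, -1), 63597), Rational(1, 2)) = Pow(Add(Rational(-1, 1876397), 63597), Rational(1, 2)) = Pow(Rational(119333220008, 1876397), Rational(1, 2)) = Mul(Rational(2, 1876397), Pow(55979124005837794, Rational(1, 2)))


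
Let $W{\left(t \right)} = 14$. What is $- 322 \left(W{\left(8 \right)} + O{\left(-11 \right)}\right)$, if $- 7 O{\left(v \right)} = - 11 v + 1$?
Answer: $1104$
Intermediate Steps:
$O{\left(v \right)} = - \frac{1}{7} + \frac{11 v}{7}$ ($O{\left(v \right)} = - \frac{- 11 v + 1}{7} = - \frac{1 - 11 v}{7} = - \frac{1}{7} + \frac{11 v}{7}$)
$- 322 \left(W{\left(8 \right)} + O{\left(-11 \right)}\right) = - 322 \left(14 + \left(- \frac{1}{7} + \frac{11}{7} \left(-11\right)\right)\right) = - 322 \left(14 - \frac{122}{7}\right) = \left(-322\right) \left(- \frac{24}{7}\right) = 1104$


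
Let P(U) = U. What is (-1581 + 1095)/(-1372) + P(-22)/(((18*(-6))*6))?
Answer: 43139/111132 ≈ 0.38818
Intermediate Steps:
(-1581 + 1095)/(-1372) + P(-22)/(((18*(-6))*6)) = (-1581 + 1095)/(-1372) - 22/((18*(-6))*6) = -486*(-1/1372) - 22/((-108*6)) = 243/686 - 22/(-648) = 243/686 - 22*(-1/648) = 243/686 + 11/324 = 43139/111132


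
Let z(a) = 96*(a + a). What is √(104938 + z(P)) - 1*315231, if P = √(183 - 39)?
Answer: -315231 + 43*√58 ≈ -3.1490e+5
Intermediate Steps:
P = 12 (P = √144 = 12)
z(a) = 192*a (z(a) = 96*(2*a) = 192*a)
√(104938 + z(P)) - 1*315231 = √(104938 + 192*12) - 1*315231 = √(104938 + 2304) - 315231 = √107242 - 315231 = 43*√58 - 315231 = -315231 + 43*√58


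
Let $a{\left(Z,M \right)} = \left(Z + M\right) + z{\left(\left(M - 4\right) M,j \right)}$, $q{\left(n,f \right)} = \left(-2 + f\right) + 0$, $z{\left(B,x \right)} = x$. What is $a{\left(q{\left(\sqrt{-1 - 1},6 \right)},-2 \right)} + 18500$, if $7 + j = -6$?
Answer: $18489$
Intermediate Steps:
$j = -13$ ($j = -7 - 6 = -13$)
$q{\left(n,f \right)} = -2 + f$
$a{\left(Z,M \right)} = -13 + M + Z$ ($a{\left(Z,M \right)} = \left(Z + M\right) - 13 = \left(M + Z\right) - 13 = -13 + M + Z$)
$a{\left(q{\left(\sqrt{-1 - 1},6 \right)},-2 \right)} + 18500 = \left(-13 - 2 + \left(-2 + 6\right)\right) + 18500 = \left(-13 - 2 + 4\right) + 18500 = -11 + 18500 = 18489$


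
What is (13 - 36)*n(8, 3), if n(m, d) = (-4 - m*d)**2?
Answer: -18032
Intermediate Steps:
n(m, d) = (-4 - d*m)**2
(13 - 36)*n(8, 3) = (13 - 36)*(4 + 3*8)**2 = -23*(4 + 24)**2 = -23*28**2 = -23*784 = -18032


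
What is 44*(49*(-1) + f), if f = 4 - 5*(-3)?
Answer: -1320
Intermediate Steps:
f = 19 (f = 4 + 15 = 19)
44*(49*(-1) + f) = 44*(49*(-1) + 19) = 44*(-49 + 19) = 44*(-30) = -1320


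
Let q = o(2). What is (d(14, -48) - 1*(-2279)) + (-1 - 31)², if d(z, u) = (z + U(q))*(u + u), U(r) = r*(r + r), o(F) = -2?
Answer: 1191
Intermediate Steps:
q = -2
U(r) = 2*r² (U(r) = r*(2*r) = 2*r²)
d(z, u) = 2*u*(8 + z) (d(z, u) = (z + 2*(-2)²)*(u + u) = (z + 2*4)*(2*u) = (z + 8)*(2*u) = (8 + z)*(2*u) = 2*u*(8 + z))
(d(14, -48) - 1*(-2279)) + (-1 - 31)² = (2*(-48)*(8 + 14) - 1*(-2279)) + (-1 - 31)² = (2*(-48)*22 + 2279) + (-32)² = (-2112 + 2279) + 1024 = 167 + 1024 = 1191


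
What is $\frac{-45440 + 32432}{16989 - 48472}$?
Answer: $\frac{13008}{31483} \approx 0.41318$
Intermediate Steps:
$\frac{-45440 + 32432}{16989 - 48472} = - \frac{13008}{-31483} = \left(-13008\right) \left(- \frac{1}{31483}\right) = \frac{13008}{31483}$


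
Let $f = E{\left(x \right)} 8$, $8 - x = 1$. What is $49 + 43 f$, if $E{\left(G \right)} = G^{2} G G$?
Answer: $825993$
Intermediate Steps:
$x = 7$ ($x = 8 - 1 = 7$)
$E{\left(G \right)} = G^{4}$ ($E{\left(G \right)} = G^{3} G = G^{4}$)
$f = 19208$ ($f = 7^{4} \cdot 8 = 2401 \cdot 8 = 19208$)
$49 + 43 f = 49 + 43 \cdot 19208 = 49 + 825944 = 825993$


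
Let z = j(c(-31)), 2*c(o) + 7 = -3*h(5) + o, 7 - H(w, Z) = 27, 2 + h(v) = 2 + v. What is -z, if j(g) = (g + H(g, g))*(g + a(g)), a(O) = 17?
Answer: -1767/4 ≈ -441.75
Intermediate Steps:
h(v) = v (h(v) = -2 + (2 + v) = v)
H(w, Z) = -20 (H(w, Z) = 7 - 1*27 = 7 - 27 = -20)
c(o) = -11 + o/2 (c(o) = -7/2 + (-3*5 + o)/2 = -7/2 + (-15 + o)/2 = -7/2 + (-15/2 + o/2) = -11 + o/2)
j(g) = (-20 + g)*(17 + g) (j(g) = (g - 20)*(g + 17) = (-20 + g)*(17 + g))
z = 1767/4 (z = -340 + (-11 + (½)*(-31))² - 3*(-11 + (½)*(-31)) = -340 + (-11 - 31/2)² - 3*(-11 - 31/2) = -340 + (-53/2)² - 3*(-53/2) = -340 + 2809/4 + 159/2 = 1767/4 ≈ 441.75)
-z = -1*1767/4 = -1767/4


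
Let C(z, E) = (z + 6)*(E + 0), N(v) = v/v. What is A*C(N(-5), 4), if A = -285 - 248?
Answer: -14924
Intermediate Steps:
A = -533
N(v) = 1
C(z, E) = E*(6 + z) (C(z, E) = (6 + z)*E = E*(6 + z))
A*C(N(-5), 4) = -2132*(6 + 1) = -2132*7 = -533*28 = -14924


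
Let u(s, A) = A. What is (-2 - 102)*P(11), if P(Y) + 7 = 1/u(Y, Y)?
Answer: 7904/11 ≈ 718.54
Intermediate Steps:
P(Y) = -7 + 1/Y
(-2 - 102)*P(11) = (-2 - 102)*(-7 + 1/11) = -104*(-7 + 1/11) = -104*(-76/11) = 7904/11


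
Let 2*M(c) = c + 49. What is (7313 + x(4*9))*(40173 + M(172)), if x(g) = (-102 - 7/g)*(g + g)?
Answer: -3625515/2 ≈ -1.8128e+6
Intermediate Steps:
M(c) = 49/2 + c/2 (M(c) = (c + 49)/2 = (49 + c)/2 = 49/2 + c/2)
x(g) = 2*g*(-102 - 7/g) (x(g) = (-102 - 7/g)*(2*g) = 2*g*(-102 - 7/g))
(7313 + x(4*9))*(40173 + M(172)) = (7313 + (-14 - 816*9))*(40173 + (49/2 + (½)*172)) = (7313 + (-14 - 204*36))*(40173 + (49/2 + 86)) = (7313 + (-14 - 7344))*(40173 + 221/2) = (7313 - 7358)*(80567/2) = -45*80567/2 = -3625515/2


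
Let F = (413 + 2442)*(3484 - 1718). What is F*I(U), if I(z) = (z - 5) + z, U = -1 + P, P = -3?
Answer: -65545090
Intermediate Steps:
U = -4 (U = -1 - 3 = -4)
F = 5041930 (F = 2855*1766 = 5041930)
I(z) = -5 + 2*z (I(z) = (-5 + z) + z = -5 + 2*z)
F*I(U) = 5041930*(-5 + 2*(-4)) = 5041930*(-5 - 8) = 5041930*(-13) = -65545090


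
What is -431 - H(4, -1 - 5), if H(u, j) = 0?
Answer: -431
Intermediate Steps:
-431 - H(4, -1 - 5) = -431 - 1*0 = -431 + 0 = -431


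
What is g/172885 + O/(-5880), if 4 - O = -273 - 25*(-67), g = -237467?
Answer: -38487091/33885460 ≈ -1.1358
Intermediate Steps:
O = -1398 (O = 4 - (-273 - 25*(-67)) = 4 - (-273 + 1675) = 4 - 1*1402 = 4 - 1402 = -1398)
g/172885 + O/(-5880) = -237467/172885 - 1398/(-5880) = -237467*1/172885 - 1398*(-1/5880) = -237467/172885 + 233/980 = -38487091/33885460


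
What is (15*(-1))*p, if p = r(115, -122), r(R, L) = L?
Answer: 1830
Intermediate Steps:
p = -122
(15*(-1))*p = (15*(-1))*(-122) = -15*(-122) = 1830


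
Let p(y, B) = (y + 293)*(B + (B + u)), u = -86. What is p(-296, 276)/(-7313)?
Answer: 1398/7313 ≈ 0.19117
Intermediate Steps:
p(y, B) = (-86 + 2*B)*(293 + y) (p(y, B) = (y + 293)*(B + (B - 86)) = (293 + y)*(B + (-86 + B)) = (293 + y)*(-86 + 2*B) = (-86 + 2*B)*(293 + y))
p(-296, 276)/(-7313) = (-25198 - 86*(-296) + 586*276 + 2*276*(-296))/(-7313) = (-25198 + 25456 + 161736 - 163392)*(-1/7313) = -1398*(-1/7313) = 1398/7313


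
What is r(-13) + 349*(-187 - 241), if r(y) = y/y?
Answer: -149371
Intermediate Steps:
r(y) = 1
r(-13) + 349*(-187 - 241) = 1 + 349*(-187 - 241) = 1 + 349*(-428) = 1 - 149372 = -149371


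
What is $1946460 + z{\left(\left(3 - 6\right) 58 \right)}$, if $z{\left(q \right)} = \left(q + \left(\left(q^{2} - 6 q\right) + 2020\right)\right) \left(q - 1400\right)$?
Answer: $-50256824$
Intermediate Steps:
$z{\left(q \right)} = \left(-1400 + q\right) \left(2020 + q^{2} - 5 q\right)$ ($z{\left(q \right)} = \left(q + \left(2020 + q^{2} - 6 q\right)\right) \left(-1400 + q\right) = \left(2020 + q^{2} - 5 q\right) \left(-1400 + q\right) = \left(-1400 + q\right) \left(2020 + q^{2} - 5 q\right)$)
$1946460 + z{\left(\left(3 - 6\right) 58 \right)} = 1946460 + \left(-2828000 + \left(\left(3 - 6\right) 58\right)^{3} - 1405 \left(\left(3 - 6\right) 58\right)^{2} + 9020 \left(3 - 6\right) 58\right) = 1946460 + \left(-2828000 + \left(\left(-3\right) 58\right)^{3} - 1405 \left(\left(-3\right) 58\right)^{2} + 9020 \left(\left(-3\right) 58\right)\right) = 1946460 + \left(-2828000 + \left(-174\right)^{3} - 1405 \left(-174\right)^{2} + 9020 \left(-174\right)\right) = 1946460 - 52203284 = -50256824$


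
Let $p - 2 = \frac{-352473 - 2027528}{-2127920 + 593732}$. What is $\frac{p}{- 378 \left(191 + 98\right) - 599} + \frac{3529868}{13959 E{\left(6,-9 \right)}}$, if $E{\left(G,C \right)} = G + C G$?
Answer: $- \frac{6196307427895373}{1176162615501786} \approx -5.2682$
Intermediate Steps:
$p = \frac{5448377}{1534188}$ ($p = 2 + \frac{-352473 - 2027528}{-2127920 + 593732} = 2 - \frac{2380001}{-1534188} = 2 - - \frac{2380001}{1534188} = 2 + \frac{2380001}{1534188} = \frac{5448377}{1534188} \approx 3.5513$)
$\frac{p}{- 378 \left(191 + 98\right) - 599} + \frac{3529868}{13959 E{\left(6,-9 \right)}} = \frac{5448377}{1534188 \left(- 378 \left(191 + 98\right) - 599\right)} + \frac{3529868}{13959 \cdot 6 \left(1 - 9\right)} = \frac{5448377}{1534188 \left(\left(-378\right) 289 - 599\right)} + \frac{3529868}{13959 \cdot 6 \left(-8\right)} = \frac{5448377}{1534188 \left(-109242 - 599\right)} + \frac{3529868}{13959 \left(-48\right)} = \frac{5448377}{1534188 \left(-109841\right)} + \frac{3529868}{-670032} = \frac{5448377}{1534188} \left(- \frac{1}{109841}\right) + 3529868 \left(- \frac{1}{670032}\right) = - \frac{5448377}{168516744108} - \frac{882467}{167508} = - \frac{6196307427895373}{1176162615501786}$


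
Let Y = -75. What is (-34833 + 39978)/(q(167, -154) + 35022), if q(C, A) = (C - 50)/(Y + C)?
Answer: 157780/1074047 ≈ 0.14690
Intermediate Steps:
q(C, A) = (-50 + C)/(-75 + C) (q(C, A) = (C - 50)/(-75 + C) = (-50 + C)/(-75 + C))
(-34833 + 39978)/(q(167, -154) + 35022) = (-34833 + 39978)/((-50 + 167)/(-75 + 167) + 35022) = 5145/(117/92 + 35022) = 5145/(3222141/92) = 5145*(92/3222141) = 157780/1074047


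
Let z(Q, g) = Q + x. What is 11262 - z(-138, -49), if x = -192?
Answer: 11592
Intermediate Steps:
z(Q, g) = -192 + Q (z(Q, g) = Q - 192 = -192 + Q)
11262 - z(-138, -49) = 11262 - (-192 - 138) = 11262 - 1*(-330) = 11262 + 330 = 11592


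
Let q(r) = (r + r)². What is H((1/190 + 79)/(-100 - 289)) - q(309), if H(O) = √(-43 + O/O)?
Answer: -381924 + I*√42 ≈ -3.8192e+5 + 6.4807*I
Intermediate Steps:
q(r) = 4*r² (q(r) = (2*r)² = 4*r²)
H(O) = I*√42 (H(O) = √(-43 + 1) = √(-42) = I*√42)
H((1/190 + 79)/(-100 - 289)) - q(309) = I*√42 - 4*309² = I*√42 - 4*95481 = I*√42 - 1*381924 = I*√42 - 381924 = -381924 + I*√42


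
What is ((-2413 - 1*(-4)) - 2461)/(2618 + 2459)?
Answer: -4870/5077 ≈ -0.95923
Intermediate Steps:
((-2413 - 1*(-4)) - 2461)/(2618 + 2459) = ((-2413 + 4) - 2461)/5077 = (-2409 - 2461)*(1/5077) = -4870*1/5077 = -4870/5077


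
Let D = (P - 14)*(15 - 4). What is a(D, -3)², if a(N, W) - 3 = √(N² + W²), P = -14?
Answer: (3 + √94873)² ≈ 96730.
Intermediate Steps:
D = -308 (D = (-14 - 14)*(15 - 4) = -28*11 = -308)
a(N, W) = 3 + √(N² + W²)
a(D, -3)² = (3 + √((-308)² + (-3)²))² = (3 + √(94864 + 9))² = (3 + √94873)²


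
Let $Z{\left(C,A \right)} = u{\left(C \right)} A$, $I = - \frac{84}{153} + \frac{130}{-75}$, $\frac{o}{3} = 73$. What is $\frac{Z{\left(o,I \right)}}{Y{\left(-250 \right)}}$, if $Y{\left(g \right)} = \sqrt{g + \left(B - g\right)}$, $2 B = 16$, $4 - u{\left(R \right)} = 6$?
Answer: $\frac{97 \sqrt{2}}{85} \approx 1.6139$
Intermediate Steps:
$o = 219$ ($o = 3 \cdot 73 = 219$)
$u{\left(R \right)} = -2$ ($u{\left(R \right)} = 4 - 6 = -2$)
$B = 8$ ($B = \frac{1}{2} \cdot 16 = 8$)
$I = - \frac{194}{85}$ ($I = \left(-84\right) \frac{1}{153} + 130 \left(- \frac{1}{75}\right) = - \frac{28}{51} - \frac{26}{15} = - \frac{194}{85} \approx -2.2824$)
$Y{\left(g \right)} = 2 \sqrt{2}$ ($Y{\left(g \right)} = \sqrt{g - \left(-8 + g\right)} = \sqrt{8} = 2 \sqrt{2}$)
$Z{\left(C,A \right)} = - 2 A$
$\frac{Z{\left(o,I \right)}}{Y{\left(-250 \right)}} = \frac{\left(-2\right) \left(- \frac{194}{85}\right)}{2 \sqrt{2}} = \frac{388 \frac{\sqrt{2}}{4}}{85} = \frac{97 \sqrt{2}}{85}$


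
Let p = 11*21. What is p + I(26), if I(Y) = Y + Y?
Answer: 283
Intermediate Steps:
I(Y) = 2*Y
p = 231
p + I(26) = 231 + 2*26 = 231 + 52 = 283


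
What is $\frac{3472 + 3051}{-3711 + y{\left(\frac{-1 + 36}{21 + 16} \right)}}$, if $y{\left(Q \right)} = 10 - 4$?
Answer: $- \frac{6523}{3705} \approx -1.7606$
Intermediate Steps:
$y{\left(Q \right)} = 6$
$\frac{3472 + 3051}{-3711 + y{\left(\frac{-1 + 36}{21 + 16} \right)}} = \frac{3472 + 3051}{-3711 + 6} = \frac{6523}{-3705} = 6523 \left(- \frac{1}{3705}\right) = - \frac{6523}{3705}$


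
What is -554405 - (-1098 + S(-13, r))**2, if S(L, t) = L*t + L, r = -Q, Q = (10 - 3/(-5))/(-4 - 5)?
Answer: -3691537981/2025 ≈ -1.8230e+6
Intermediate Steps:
Q = -53/45 (Q = (10 - 3*(-1/5))/(-9) = (10 + 3/5)*(-1/9) = (53/5)*(-1/9) = -53/45 ≈ -1.1778)
r = 53/45 (r = -1*(-53/45) = 53/45 ≈ 1.1778)
S(L, t) = L + L*t
-554405 - (-1098 + S(-13, r))**2 = -554405 - (-1098 - 13*(1 + 53/45))**2 = -554405 - (-1098 - 13*98/45)**2 = -554405 - (-1098 - 1274/45)**2 = -554405 - (-50684/45)**2 = -554405 - 1*2568867856/2025 = -554405 - 2568867856/2025 = -3691537981/2025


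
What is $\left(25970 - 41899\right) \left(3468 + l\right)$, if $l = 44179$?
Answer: $-758969063$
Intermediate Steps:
$\left(25970 - 41899\right) \left(3468 + l\right) = \left(25970 - 41899\right) \left(3468 + 44179\right) = \left(-15929\right) 47647 = -758969063$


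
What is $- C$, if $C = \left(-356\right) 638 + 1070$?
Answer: $226058$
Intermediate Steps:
$C = -226058$ ($C = -227128 + 1070 = -226058$)
$- C = \left(-1\right) \left(-226058\right) = 226058$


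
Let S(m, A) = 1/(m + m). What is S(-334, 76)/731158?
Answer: -1/488413544 ≈ -2.0474e-9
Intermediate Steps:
S(m, A) = 1/(2*m)
S(-334, 76)/731158 = ((1/2)/(-334))/731158 = ((1/2)*(-1/334))*(1/731158) = -1/668*1/731158 = -1/488413544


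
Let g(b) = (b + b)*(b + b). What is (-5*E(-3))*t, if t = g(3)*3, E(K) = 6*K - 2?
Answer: 10800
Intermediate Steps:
g(b) = 4*b² (g(b) = (2*b)*(2*b) = 4*b²)
E(K) = -2 + 6*K
t = 108 (t = (4*3²)*3 = (4*9)*3 = 36*3 = 108)
(-5*E(-3))*t = -5*(-2 + 6*(-3))*108 = -5*(-2 - 18)*108 = -5*(-20)*108 = 100*108 = 10800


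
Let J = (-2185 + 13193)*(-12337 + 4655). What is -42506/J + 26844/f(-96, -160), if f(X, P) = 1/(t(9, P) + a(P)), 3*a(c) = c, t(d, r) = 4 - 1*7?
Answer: -63938936441083/42281728 ≈ -1.5122e+6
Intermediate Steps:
t(d, r) = -3 (t(d, r) = 4 - 7 = -3)
a(c) = c/3
J = -84563456 (J = 11008*(-7682) = -84563456)
f(X, P) = 1/(-3 + P/3)
-42506/J + 26844/f(-96, -160) = -42506/(-84563456) + 26844/((3/(-9 - 160))) = -42506*(-1/84563456) + 26844/((3/(-169))) = 21253/42281728 + 26844/((3*(-1/169))) = 21253/42281728 + 26844/(-3/169) = 21253/42281728 + 26844*(-169/3) = 21253/42281728 - 1512212 = -63938936441083/42281728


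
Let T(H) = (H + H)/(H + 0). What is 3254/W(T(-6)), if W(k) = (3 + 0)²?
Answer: 3254/9 ≈ 361.56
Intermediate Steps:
T(H) = 2 (T(H) = (2*H)/H = 2)
W(k) = 9 (W(k) = 3² = 9)
3254/W(T(-6)) = 3254/9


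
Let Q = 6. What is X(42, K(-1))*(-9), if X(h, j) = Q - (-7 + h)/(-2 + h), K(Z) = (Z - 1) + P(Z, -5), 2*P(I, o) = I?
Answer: -369/8 ≈ -46.125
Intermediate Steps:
P(I, o) = I/2
K(Z) = -1 + 3*Z/2 (K(Z) = (Z - 1) + Z/2 = (-1 + Z) + Z/2 = -1 + 3*Z/2)
X(h, j) = 6 - (-7 + h)/(-2 + h)
X(42, K(-1))*(-9) = (5*(-1 + 42)/(-2 + 42))*(-9) = (5*41/40)*(-9) = (5*(1/40)*41)*(-9) = (41/8)*(-9) = -369/8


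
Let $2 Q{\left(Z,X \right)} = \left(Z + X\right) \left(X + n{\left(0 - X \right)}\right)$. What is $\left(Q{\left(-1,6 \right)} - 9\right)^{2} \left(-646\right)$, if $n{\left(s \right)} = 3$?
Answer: $- \frac{235467}{2} \approx -1.1773 \cdot 10^{5}$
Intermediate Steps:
$Q{\left(Z,X \right)} = \frac{\left(3 + X\right) \left(X + Z\right)}{2}$ ($Q{\left(Z,X \right)} = \frac{\left(Z + X\right) \left(X + 3\right)}{2} = \frac{\left(X + Z\right) \left(3 + X\right)}{2} = \frac{\left(3 + X\right) \left(X + Z\right)}{2}$)
$\left(Q{\left(-1,6 \right)} - 9\right)^{2} \left(-646\right) = \left(\left(\frac{6^{2}}{2} + \frac{3}{2} \cdot 6 + \frac{3}{2} \left(-1\right) + \frac{1}{2} \cdot 6 \left(-1\right)\right) - 9\right)^{2} \left(-646\right) = \left(\left(\frac{1}{2} \cdot 36 + 9 - \frac{3}{2} - 3\right) - 9\right)^{2} \left(-646\right) = \left(\left(18 + 9 - \frac{3}{2} - 3\right) - 9\right)^{2} \left(-646\right) = \left(\frac{45}{2} - 9\right)^{2} \left(-646\right) = \left(\frac{27}{2}\right)^{2} \left(-646\right) = \frac{729}{4} \left(-646\right) = - \frac{235467}{2}$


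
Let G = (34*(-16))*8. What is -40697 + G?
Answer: -45049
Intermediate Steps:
G = -4352 (G = -544*8 = -4352)
-40697 + G = -40697 - 4352 = -45049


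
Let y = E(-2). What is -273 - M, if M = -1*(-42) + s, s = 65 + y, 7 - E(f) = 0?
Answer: -387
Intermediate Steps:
E(f) = 7 (E(f) = 7 - 1*0 = 7 + 0 = 7)
y = 7
s = 72 (s = 65 + 7 = 72)
M = 114 (M = -1*(-42) + 72 = 42 + 72 = 114)
-273 - M = -273 - 1*114 = -273 - 114 = -387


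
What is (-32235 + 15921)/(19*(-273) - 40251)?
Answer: 2719/7573 ≈ 0.35904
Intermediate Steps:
(-32235 + 15921)/(19*(-273) - 40251) = -16314/(-5187 - 40251) = -16314/(-45438) = -16314*(-1/45438) = 2719/7573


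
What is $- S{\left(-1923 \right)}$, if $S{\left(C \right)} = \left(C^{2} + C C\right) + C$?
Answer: $-7393935$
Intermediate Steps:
$S{\left(C \right)} = C + 2 C^{2}$ ($S{\left(C \right)} = \left(C^{2} + C^{2}\right) + C = 2 C^{2} + C = C + 2 C^{2}$)
$- S{\left(-1923 \right)} = - \left(-1923\right) \left(1 + 2 \left(-1923\right)\right) = - \left(-1923\right) \left(1 - 3846\right) = - \left(-1923\right) \left(-3845\right) = \left(-1\right) 7393935 = -7393935$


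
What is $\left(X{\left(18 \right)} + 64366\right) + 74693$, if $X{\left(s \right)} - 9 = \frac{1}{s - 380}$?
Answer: $\frac{50342615}{362} \approx 1.3907 \cdot 10^{5}$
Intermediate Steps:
$X{\left(s \right)} = 9 + \frac{1}{-380 + s}$ ($X{\left(s \right)} = 9 + \frac{1}{s - 380} = 9 + \frac{1}{-380 + s}$)
$\left(X{\left(18 \right)} + 64366\right) + 74693 = \left(\frac{-3419 + 9 \cdot 18}{-380 + 18} + 64366\right) + 74693 = \left(\frac{-3419 + 162}{-362} + 64366\right) + 74693 = \left(\left(- \frac{1}{362}\right) \left(-3257\right) + 64366\right) + 74693 = \left(\frac{3257}{362} + 64366\right) + 74693 = \frac{23303749}{362} + 74693 = \frac{50342615}{362}$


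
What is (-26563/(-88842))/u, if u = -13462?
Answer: -26563/1195991004 ≈ -2.2210e-5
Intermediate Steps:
(-26563/(-88842))/u = -26563/(-88842)/(-13462) = -26563*(-1/88842)*(-1/13462) = (26563/88842)*(-1/13462) = -26563/1195991004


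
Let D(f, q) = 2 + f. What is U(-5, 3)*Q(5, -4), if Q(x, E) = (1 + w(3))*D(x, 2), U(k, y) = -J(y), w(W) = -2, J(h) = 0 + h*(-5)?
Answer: -105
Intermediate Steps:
J(h) = -5*h (J(h) = 0 - 5*h = -5*h)
U(k, y) = 5*y (U(k, y) = -(-5)*y = 5*y)
Q(x, E) = -2 - x (Q(x, E) = (1 - 2)*(2 + x) = -(2 + x) = -2 - x)
U(-5, 3)*Q(5, -4) = (5*3)*(-2 - 1*5) = 15*(-2 - 5) = 15*(-7) = -105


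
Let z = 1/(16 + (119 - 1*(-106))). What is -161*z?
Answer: -161/241 ≈ -0.66805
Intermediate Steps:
z = 1/241 (z = 1/(16 + (119 + 106)) = 1/(16 + 225) = 1/241 ≈ 0.0041494)
-161*z = -161*1/241 = -161/241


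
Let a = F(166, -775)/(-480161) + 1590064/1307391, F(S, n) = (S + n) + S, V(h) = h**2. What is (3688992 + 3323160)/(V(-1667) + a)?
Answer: 1100483926734561138/436117759300714739 ≈ 2.5234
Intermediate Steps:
F(S, n) = n + 2*S
a = 764065894517/627758169951 (a = (-775 + 2*166)/(-480161) + 1590064/1307391 = (-775 + 332)*(-1/480161) + 1590064*(1/1307391) = -443*(-1/480161) + 1590064/1307391 = 443/480161 + 1590064/1307391 = 764065894517/627758169951 ≈ 1.2171)
(3688992 + 3323160)/(V(-1667) + a) = (3688992 + 3323160)/((-1667)**2 + 764065894517/627758169951) = 7012152/(2778889 + 764065894517/627758169951) = 7012152/(1744471037202858956/627758169951) = 7012152*(627758169951/1744471037202858956) = 1100483926734561138/436117759300714739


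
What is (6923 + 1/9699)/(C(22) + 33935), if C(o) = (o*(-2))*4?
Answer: 6104198/29766231 ≈ 0.20507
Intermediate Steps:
C(o) = -8*o (C(o) = -2*o*4 = -8*o)
(6923 + 1/9699)/(C(22) + 33935) = (6923 + 1/9699)/(-8*22 + 33935) = (6923 + 1/9699)/(-176 + 33935) = (67146178/9699)/33759 = (67146178/9699)*(1/33759) = 6104198/29766231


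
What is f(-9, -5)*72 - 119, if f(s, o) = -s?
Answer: 529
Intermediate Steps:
f(-9, -5)*72 - 119 = -1*(-9)*72 - 119 = 9*72 - 119 = 648 - 119 = 529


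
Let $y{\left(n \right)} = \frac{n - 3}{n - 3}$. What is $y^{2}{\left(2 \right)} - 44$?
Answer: $-43$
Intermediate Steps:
$y{\left(n \right)} = 1$ ($y{\left(n \right)} = \frac{-3 + n}{-3 + n} = 1$)
$y^{2}{\left(2 \right)} - 44 = 1^{2} - 44 = 1 - 44 = -43$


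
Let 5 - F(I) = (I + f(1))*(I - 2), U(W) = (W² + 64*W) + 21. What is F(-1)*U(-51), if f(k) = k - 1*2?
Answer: 642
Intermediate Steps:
U(W) = 21 + W² + 64*W
f(k) = -2 + k (f(k) = k - 2 = -2 + k)
F(I) = 5 - (-1 + I)*(-2 + I) (F(I) = 5 - (I + (-2 + 1))*(I - 2) = 5 - (I - 1)*(-2 + I) = 5 - (-1 + I)*(-2 + I))
F(-1)*U(-51) = (3 - 1*(-1)² + 3*(-1))*(21 + (-51)² + 64*(-51)) = (3 - 1*1 - 3)*(21 + 2601 - 3264) = (3 - 1 - 3)*(-642) = -1*(-642) = 642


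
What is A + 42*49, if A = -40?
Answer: 2018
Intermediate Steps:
A + 42*49 = -40 + 42*49 = -40 + 2058 = 2018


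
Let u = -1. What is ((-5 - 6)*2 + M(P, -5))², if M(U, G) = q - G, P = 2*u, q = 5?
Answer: 144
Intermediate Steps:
P = -2 (P = 2*(-1) = -2)
M(U, G) = 5 - G
((-5 - 6)*2 + M(P, -5))² = ((-5 - 6)*2 + (5 - 1*(-5)))² = (-11*2 + (5 + 5))² = (-22 + 10)² = (-12)² = 144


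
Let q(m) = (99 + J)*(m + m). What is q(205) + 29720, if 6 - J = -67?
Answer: 100240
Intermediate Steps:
J = 73 (J = 6 - 1*(-67) = 6 + 67 = 73)
q(m) = 344*m (q(m) = (99 + 73)*(m + m) = 172*(2*m) = 344*m)
q(205) + 29720 = 344*205 + 29720 = 70520 + 29720 = 100240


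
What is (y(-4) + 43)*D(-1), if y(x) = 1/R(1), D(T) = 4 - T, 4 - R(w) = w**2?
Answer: 650/3 ≈ 216.67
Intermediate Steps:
R(w) = 4 - w**2
y(x) = 1/3 (y(x) = 1/(4 - 1*1**2) = 1/(4 - 1*1) = 1/(4 - 1) = 1/3)
(y(-4) + 43)*D(-1) = (1/3 + 43)*(4 - 1*(-1)) = 130*(4 + 1)/3 = (130/3)*5 = 650/3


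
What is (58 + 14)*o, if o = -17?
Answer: -1224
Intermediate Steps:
(58 + 14)*o = (58 + 14)*(-17) = 72*(-17) = -1224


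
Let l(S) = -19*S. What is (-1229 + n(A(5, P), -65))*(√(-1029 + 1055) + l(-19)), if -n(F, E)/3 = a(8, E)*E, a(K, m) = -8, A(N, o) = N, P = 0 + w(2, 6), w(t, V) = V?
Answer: -1006829 - 2789*√26 ≈ -1.0211e+6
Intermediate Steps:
P = 6 (P = 0 + 6 = 6)
n(F, E) = 24*E (n(F, E) = -(-24)*E = 24*E)
(-1229 + n(A(5, P), -65))*(√(-1029 + 1055) + l(-19)) = (-1229 + 24*(-65))*(√(-1029 + 1055) - 19*(-19)) = (-1229 - 1560)*(√26 + 361) = -2789*(361 + √26) = -1006829 - 2789*√26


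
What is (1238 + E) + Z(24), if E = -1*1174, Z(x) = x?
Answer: 88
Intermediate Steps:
E = -1174
(1238 + E) + Z(24) = (1238 - 1174) + 24 = 64 + 24 = 88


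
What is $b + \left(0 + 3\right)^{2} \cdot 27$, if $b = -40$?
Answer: $203$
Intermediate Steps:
$b + \left(0 + 3\right)^{2} \cdot 27 = -40 + \left(0 + 3\right)^{2} \cdot 27 = -40 + 3^{2} \cdot 27 = -40 + 9 \cdot 27 = -40 + 243 = 203$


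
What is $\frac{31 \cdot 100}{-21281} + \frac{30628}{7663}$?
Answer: $\frac{628039168}{163076303} \approx 3.8512$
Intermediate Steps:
$\frac{31 \cdot 100}{-21281} + \frac{30628}{7663} = 3100 \left(- \frac{1}{21281}\right) + 30628 \cdot \frac{1}{7663} = - \frac{3100}{21281} + \frac{30628}{7663} = \frac{628039168}{163076303}$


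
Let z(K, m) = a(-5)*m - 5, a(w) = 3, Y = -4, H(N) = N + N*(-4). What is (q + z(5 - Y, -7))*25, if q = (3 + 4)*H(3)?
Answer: -2225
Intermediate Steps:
H(N) = -3*N (H(N) = N - 4*N = -3*N)
z(K, m) = -5 + 3*m (z(K, m) = 3*m - 5 = -5 + 3*m)
q = -63 (q = (3 + 4)*(-3*3) = 7*(-9) = -63)
(q + z(5 - Y, -7))*25 = (-63 + (-5 + 3*(-7)))*25 = (-63 + (-5 - 21))*25 = (-63 - 26)*25 = -89*25 = -2225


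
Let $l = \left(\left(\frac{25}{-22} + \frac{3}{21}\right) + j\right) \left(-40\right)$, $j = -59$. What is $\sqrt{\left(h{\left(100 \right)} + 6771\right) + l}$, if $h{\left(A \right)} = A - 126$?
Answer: $\frac{\sqrt{54219165}}{77} \approx 95.628$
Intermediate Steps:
$h{\left(A \right)} = -126 + A$
$l = \frac{184780}{77}$ ($l = \left(\left(\frac{25}{-22} + \frac{3}{21}\right) - 59\right) \left(-40\right) = \left(\left(25 \left(- \frac{1}{22}\right) + 3 \cdot \frac{1}{21}\right) - 59\right) \left(-40\right) = \left(\left(- \frac{25}{22} + \frac{1}{7}\right) - 59\right) \left(-40\right) = \left(- \frac{153}{154} - 59\right) \left(-40\right) = \left(- \frac{9239}{154}\right) \left(-40\right) = \frac{184780}{77} \approx 2399.7$)
$\sqrt{\left(h{\left(100 \right)} + 6771\right) + l} = \sqrt{\left(\left(-126 + 100\right) + 6771\right) + \frac{184780}{77}} = \sqrt{\left(-26 + 6771\right) + \frac{184780}{77}} = \sqrt{6745 + \frac{184780}{77}} = \sqrt{\frac{704145}{77}} = \frac{\sqrt{54219165}}{77}$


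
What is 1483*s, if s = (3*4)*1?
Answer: 17796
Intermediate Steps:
s = 12 (s = 12*1 = 12)
1483*s = 1483*12 = 17796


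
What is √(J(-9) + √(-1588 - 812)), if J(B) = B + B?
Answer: √(-18 + 20*I*√6) ≈ 4.1347 + 5.9242*I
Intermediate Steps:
J(B) = 2*B
√(J(-9) + √(-1588 - 812)) = √(2*(-9) + √(-1588 - 812)) = √(-18 + √(-2400)) = √(-18 + 20*I*√6)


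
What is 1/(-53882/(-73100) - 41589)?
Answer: -36550/1520051009 ≈ -2.4045e-5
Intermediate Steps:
1/(-53882/(-73100) - 41589) = 1/(-53882*(-1/73100) - 41589) = 1/(26941/36550 - 41589) = 1/(-1520051009/36550) = -36550/1520051009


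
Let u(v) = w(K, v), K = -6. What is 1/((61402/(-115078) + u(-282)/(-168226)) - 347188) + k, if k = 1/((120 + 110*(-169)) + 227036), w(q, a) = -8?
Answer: 74544697238579/38939628942840330702 ≈ 1.9144e-6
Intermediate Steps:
u(v) = -8
k = 1/208566 (k = 1/((120 - 18590) + 227036) = 1/(-18470 + 227036) = 1/208566 ≈ 4.7946e-6)
1/((61402/(-115078) + u(-282)/(-168226)) - 347188) + k = 1/((61402/(-115078) - 8/(-168226)) - 347188) + 1/208566 = 1/((61402*(-1/115078) - 8*(-1/168226)) - 347188) + 1/208566 = 1/((-30701/57539 + 4/84113) - 347188) + 1/208566 = 1/(-2582123057/4839777907 - 347188) + 1/208566 = 1/(-1680315394098573/4839777907) + 1/208566 = -4839777907/1680315394098573 + 1/208566 = 74544697238579/38939628942840330702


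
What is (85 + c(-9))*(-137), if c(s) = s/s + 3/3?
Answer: -11919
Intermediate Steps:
c(s) = 2 (c(s) = 1 + 3*(1/3) = 1 + 1 = 2)
(85 + c(-9))*(-137) = (85 + 2)*(-137) = 87*(-137) = -11919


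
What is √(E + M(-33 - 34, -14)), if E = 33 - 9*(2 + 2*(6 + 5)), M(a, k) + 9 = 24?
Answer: 2*I*√42 ≈ 12.961*I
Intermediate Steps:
M(a, k) = 15 (M(a, k) = -9 + 24 = 15)
E = -183 (E = 33 - 9*(2 + 2*11) = 33 - 9*(2 + 22) = 33 - 9*24 = 33 - 216 = -183)
√(E + M(-33 - 34, -14)) = √(-183 + 15) = √(-168) = 2*I*√42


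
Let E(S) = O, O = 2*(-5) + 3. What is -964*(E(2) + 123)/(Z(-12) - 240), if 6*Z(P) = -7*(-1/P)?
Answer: 8051328/17287 ≈ 465.74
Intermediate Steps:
Z(P) = 7/(6*P) (Z(P) = (-7*(-1/P))/6 = (-(-7)/P)/6 = (7/P)/6 = 7/(6*P))
O = -7 (O = -10 + 3 = -7)
E(S) = -7
-964*(E(2) + 123)/(Z(-12) - 240) = -964*(-7 + 123)/((7/6)/(-12) - 240) = -964*116/((7/6)*(-1/12) - 240) = -964*116/(-7/72 - 240) = -964/((-17287/72*1/116)) = -964/(-17287/8352) = -964*(-8352/17287) = 8051328/17287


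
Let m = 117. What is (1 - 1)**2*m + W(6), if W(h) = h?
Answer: 6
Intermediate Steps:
(1 - 1)**2*m + W(6) = (1 - 1)**2*117 + 6 = 0**2*117 + 6 = 0*117 + 6 = 0 + 6 = 6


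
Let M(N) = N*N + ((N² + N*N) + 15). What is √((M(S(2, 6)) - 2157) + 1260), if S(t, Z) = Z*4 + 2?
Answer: √1146 ≈ 33.853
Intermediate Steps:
S(t, Z) = 2 + 4*Z (S(t, Z) = 4*Z + 2 = 2 + 4*Z)
M(N) = 15 + 3*N² (M(N) = N² + ((N² + N²) + 15) = N² + (2*N² + 15) = N² + (15 + 2*N²) = 15 + 3*N²)
√((M(S(2, 6)) - 2157) + 1260) = √(((15 + 3*(2 + 4*6)²) - 2157) + 1260) = √(((15 + 3*(2 + 24)²) - 2157) + 1260) = √(((15 + 3*26²) - 2157) + 1260) = √(((15 + 3*676) - 2157) + 1260) = √(((15 + 2028) - 2157) + 1260) = √((2043 - 2157) + 1260) = √(-114 + 1260) = √1146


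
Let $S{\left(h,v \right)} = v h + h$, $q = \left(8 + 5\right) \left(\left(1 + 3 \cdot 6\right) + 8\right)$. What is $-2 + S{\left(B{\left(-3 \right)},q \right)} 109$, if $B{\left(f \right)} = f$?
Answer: $-115106$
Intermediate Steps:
$q = 351$ ($q = 13 \left(\left(1 + 18\right) + 8\right) = 13 \left(19 + 8\right) = 13 \cdot 27 = 351$)
$S{\left(h,v \right)} = h + h v$ ($S{\left(h,v \right)} = h v + h = h + h v$)
$-2 + S{\left(B{\left(-3 \right)},q \right)} 109 = -2 + - 3 \left(1 + 351\right) 109 = -2 + \left(-3\right) 352 \cdot 109 = -2 - 115104 = -115106$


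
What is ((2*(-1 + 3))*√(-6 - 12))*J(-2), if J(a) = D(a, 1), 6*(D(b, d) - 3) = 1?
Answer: 38*I*√2 ≈ 53.74*I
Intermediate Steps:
D(b, d) = 19/6 (D(b, d) = 3 + (⅙)*1 = 3 + ⅙ = 19/6)
J(a) = 19/6
((2*(-1 + 3))*√(-6 - 12))*J(-2) = ((2*(-1 + 3))*√(-6 - 12))*(19/6) = ((2*2)*√(-18))*(19/6) = (4*(3*I*√2))*(19/6) = (12*I*√2)*(19/6) = 38*I*√2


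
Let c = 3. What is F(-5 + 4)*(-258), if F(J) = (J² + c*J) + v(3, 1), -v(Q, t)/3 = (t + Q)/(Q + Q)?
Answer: 1032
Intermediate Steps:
v(Q, t) = -3*(Q + t)/(2*Q) (v(Q, t) = -3*(t + Q)/(Q + Q) = -3*(Q + t)/(2*Q))
F(J) = -2 + J² + 3*J (F(J) = (J² + 3*J) + (3/2)*(-1*3 - 1*1)/3 = (J² + 3*J) + (3/2)*(⅓)*(-3 - 1) = (J² + 3*J) + (3/2)*(⅓)*(-4) = (J² + 3*J) - 2 = -2 + J² + 3*J)
F(-5 + 4)*(-258) = (-2 + (-5 + 4)² + 3*(-5 + 4))*(-258) = (-2 + (-1)² + 3*(-1))*(-258) = (-2 + 1 - 3)*(-258) = -4*(-258) = 1032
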